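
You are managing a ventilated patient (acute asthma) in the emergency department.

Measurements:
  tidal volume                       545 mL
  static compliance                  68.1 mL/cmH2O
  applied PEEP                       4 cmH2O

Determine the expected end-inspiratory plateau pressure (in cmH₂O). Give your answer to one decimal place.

Pplat = PEEP + Vt / Cstat = 4 + 545 / 68.1 = 4 + 8.003 = 12.003 cmH2O.

12.0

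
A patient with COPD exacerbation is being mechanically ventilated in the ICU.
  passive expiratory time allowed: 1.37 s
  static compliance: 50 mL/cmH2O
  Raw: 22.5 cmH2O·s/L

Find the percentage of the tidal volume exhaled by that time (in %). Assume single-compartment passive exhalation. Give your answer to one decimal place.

70.4

τ = R × C = 22.5 × 50 mL/cmH2O = 22.5 × 0.050 L/cmH2O = 1.125 s.
Passive exhalation: V(t)/V₀ = e^(−t/τ) = e^(−1.37/1.125) = 0.2959.
Fraction exhaled = 1 − 0.2959 = 0.7041 → 70.41%.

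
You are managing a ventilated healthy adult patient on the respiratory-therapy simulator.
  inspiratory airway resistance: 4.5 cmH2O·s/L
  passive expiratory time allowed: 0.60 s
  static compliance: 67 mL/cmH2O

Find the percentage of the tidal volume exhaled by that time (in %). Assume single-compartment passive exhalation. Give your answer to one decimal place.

τ = R × C = 4.5 × 67 mL/cmH2O = 4.5 × 0.067 L/cmH2O = 0.3015 s.
Passive exhalation: V(t)/V₀ = e^(−t/τ) = e^(−0.60/0.3015) = 0.1367.
Fraction exhaled = 1 − 0.1367 = 0.8633 → 86.33%.

86.3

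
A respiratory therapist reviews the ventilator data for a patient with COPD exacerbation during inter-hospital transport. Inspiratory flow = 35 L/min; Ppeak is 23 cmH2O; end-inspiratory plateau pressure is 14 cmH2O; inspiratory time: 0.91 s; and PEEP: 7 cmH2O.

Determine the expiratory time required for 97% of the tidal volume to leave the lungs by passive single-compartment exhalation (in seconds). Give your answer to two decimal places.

Flow: 35 L/min ÷ 60 = 0.5833 L/s.
Vt = flow × Ti = 0.5833 L/s × 0.91 s × 1000 mL/L = 530.8 mL.
R = (PIP − Pplat)/V̇ = (23 − 14) / 0.5833 = 9.0/0.5833 = 15.429 cmH2O·s/L.
C = Vt/(Pplat − PEEP) = 530.8 / (14 − 7) = 530.8/7.0 = 75.829 mL/cmH2O.
τ = R × C = 15.429 × 0.07583 L/cmH2O = 1.17 s.
t = −τ·ln(1 − 0.97) = −1.17·ln(0.03) = 4.103 s.

4.10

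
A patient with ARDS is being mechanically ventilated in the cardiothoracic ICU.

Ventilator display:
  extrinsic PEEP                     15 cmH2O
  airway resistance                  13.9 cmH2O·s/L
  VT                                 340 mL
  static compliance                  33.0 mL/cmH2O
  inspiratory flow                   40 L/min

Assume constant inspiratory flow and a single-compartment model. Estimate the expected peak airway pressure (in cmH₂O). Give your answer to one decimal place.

34.6

Flow: 40 L/min ÷ 60 = 0.6667 L/s.
Equation of motion (constant flow): PIP = Vt/C + R·V̇ + PEEP.
PIP = 340/33.0 + 13.9×0.6667 + 15 = 10.303 + 9.267 + 15 = 34.57 cmH2O.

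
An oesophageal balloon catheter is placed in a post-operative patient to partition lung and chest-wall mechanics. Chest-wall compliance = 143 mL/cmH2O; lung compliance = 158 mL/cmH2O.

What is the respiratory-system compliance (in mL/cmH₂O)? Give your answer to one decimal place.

75.1

Lung and chest wall are elastances in series: 1/Crs = 1/CL + 1/Ccw.
1/Crs = 1/158 + 1/143 = 0.01332.
Crs = 75.075 mL/cmH2O.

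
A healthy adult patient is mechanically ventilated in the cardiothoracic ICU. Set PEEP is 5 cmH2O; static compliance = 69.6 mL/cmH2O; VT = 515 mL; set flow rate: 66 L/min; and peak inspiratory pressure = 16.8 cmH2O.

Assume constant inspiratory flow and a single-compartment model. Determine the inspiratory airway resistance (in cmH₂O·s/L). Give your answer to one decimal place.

4.0

Flow: 66 L/min ÷ 60 = 1.1 L/s.
Equation of motion (constant flow): PIP = Vt/C + R·V̇ + PEEP.
R·V̇ = PIP − Vt/C − PEEP = 16.8 − 515/69.6 − 5 = 16.8 − 7.399 − 5 = 4.401 cmH2O.
R = 4.401 / 1.1 = 4.001 cmH2O·s/L.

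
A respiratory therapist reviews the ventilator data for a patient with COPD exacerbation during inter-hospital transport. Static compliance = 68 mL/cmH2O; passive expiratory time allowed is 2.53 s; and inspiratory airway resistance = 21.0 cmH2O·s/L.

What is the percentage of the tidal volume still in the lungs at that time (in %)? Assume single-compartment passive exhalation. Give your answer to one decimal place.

τ = R × C = 21.0 × 68 mL/cmH2O = 21.0 × 0.068 L/cmH2O = 1.428 s.
Passive exhalation: V(t)/V₀ = e^(−t/τ) = e^(−2.53/1.428) = 0.17.
Fraction remaining = 0.17 → 17.0%.

17.0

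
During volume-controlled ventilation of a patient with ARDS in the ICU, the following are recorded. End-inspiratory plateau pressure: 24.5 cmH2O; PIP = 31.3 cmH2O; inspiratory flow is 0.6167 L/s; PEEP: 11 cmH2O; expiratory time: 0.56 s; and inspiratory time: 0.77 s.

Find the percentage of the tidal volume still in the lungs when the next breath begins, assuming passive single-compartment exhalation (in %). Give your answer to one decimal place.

Vt = flow × Ti = 0.6167 L/s × 0.77 s × 1000 mL/L = 474.86 mL.
R = (PIP − Pplat)/V̇ = (31.3 − 24.5) / 0.6167 = 6.8/0.6167 = 11.026 cmH2O·s/L.
C = Vt/(Pplat − PEEP) = 474.86 / (24.5 − 11) = 474.86/13.5 = 35.175 mL/cmH2O.
τ = R × C = 11.026 × 0.03518 L/cmH2O = 0.3879 s.
Fraction remaining at end-expiration = e^(−Te/τ) = e^(−0.56/0.3879) = 0.2361 → 23.61%.

23.6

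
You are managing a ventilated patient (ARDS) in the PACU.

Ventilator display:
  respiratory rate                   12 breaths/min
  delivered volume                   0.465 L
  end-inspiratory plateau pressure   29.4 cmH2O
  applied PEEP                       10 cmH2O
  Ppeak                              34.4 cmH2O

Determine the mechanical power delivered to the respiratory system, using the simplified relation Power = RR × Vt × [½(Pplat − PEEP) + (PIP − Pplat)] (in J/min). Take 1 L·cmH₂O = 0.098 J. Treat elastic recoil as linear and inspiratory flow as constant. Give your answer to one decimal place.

8.0

Per-breath work = Vt × [½(Pplat−PEEP) + (PIP−Pplat)] = 0.465 × [0.5×19.4 + 5.0] = 0.465 × 14.7 = 6.836 L·cmH2O.
Power = 12 × 6.836 = 82.032 L·cmH2O/min.
× 0.098 J/(L·cmH2O) → 8.039 J/min.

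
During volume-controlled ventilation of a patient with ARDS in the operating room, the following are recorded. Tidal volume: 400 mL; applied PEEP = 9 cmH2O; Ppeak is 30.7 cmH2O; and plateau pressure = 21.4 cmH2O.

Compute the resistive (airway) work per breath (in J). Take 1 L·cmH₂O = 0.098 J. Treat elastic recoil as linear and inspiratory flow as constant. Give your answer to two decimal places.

0.36

With constant inspiratory flow the resistive pressure is constant at PIP − Pplat = 30.7 − 21.4 = 9.3 cmH2O, so resistive work = 9.3 × 0.400 = 3.72 L·cmH2O.
× 0.098 J/(L·cmH2O) → 0.3646 J.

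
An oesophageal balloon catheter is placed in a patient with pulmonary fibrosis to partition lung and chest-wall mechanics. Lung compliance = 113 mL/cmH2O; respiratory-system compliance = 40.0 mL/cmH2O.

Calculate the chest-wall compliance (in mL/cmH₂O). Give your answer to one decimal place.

1/Ccw = 1/Crs − 1/CL.
1/Ccw = 1/40.0 − 1/113 = 0.01615.
Ccw = 61.92 mL/cmH2O.

61.9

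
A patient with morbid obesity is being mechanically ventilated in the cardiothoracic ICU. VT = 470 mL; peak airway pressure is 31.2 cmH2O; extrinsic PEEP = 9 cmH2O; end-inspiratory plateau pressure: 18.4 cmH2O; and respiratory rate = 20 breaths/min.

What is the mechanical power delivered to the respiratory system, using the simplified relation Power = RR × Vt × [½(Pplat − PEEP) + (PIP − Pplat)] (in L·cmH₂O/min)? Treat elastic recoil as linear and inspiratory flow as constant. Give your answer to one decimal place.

164.5

Per-breath work = Vt × [½(Pplat−PEEP) + (PIP−Pplat)] = 0.470 × [0.5×9.4 + 12.8] = 0.470 × 17.5 = 8.225 L·cmH2O.
Power = 20 × 8.225 = 164.5 L·cmH2O/min.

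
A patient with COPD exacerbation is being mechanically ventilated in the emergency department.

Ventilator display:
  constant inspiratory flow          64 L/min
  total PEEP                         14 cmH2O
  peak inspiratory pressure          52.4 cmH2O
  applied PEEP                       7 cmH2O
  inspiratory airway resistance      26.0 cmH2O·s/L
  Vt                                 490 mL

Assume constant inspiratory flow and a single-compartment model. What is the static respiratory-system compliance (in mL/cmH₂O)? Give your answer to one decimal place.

45.9

Flow: 64 L/min ÷ 60 = 1.0667 L/s.
Total PEEP = 14 cmH2O (set 7 + intrinsic 7); this is the baseline alveolar pressure.
Equation of motion (constant flow): PIP = Vt/C + R·V̇ + PEEP.
Vt/C = PIP − R·V̇ − PEEP = 52.4 − 26.0×1.0667 − 14 = 52.4 − 27.734 − 14 = 10.666 cmH2O.
C = Vt / 10.666 = 490 / 10.666 = 45.94 mL/cmH2O.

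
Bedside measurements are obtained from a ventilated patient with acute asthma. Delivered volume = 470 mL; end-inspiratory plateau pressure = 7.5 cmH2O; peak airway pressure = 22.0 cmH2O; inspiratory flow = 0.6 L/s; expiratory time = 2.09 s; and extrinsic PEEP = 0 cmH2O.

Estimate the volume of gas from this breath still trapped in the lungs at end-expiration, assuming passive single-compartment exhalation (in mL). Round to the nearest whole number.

R = (PIP − Pplat)/V̇ = (22.0 − 7.5) / 0.6 = 14.5/0.6 = 24.167 cmH2O·s/L.
C = Vt/(Pplat − PEEP) = 470.0 / (7.5 − 0) = 470.0/7.5 = 62.667 mL/cmH2O.
τ = R × C = 24.167 × 0.06267 L/cmH2O = 1.515 s.
Fraction remaining = e^(−Te/τ) = e^(−2.09/1.515) = 0.2517.
Trapped volume = 470.0 × 0.2517 = 118.3 mL.

118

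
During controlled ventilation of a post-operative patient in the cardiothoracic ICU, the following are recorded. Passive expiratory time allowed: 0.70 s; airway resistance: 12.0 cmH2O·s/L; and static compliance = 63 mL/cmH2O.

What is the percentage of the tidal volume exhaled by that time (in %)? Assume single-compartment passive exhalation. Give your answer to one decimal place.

τ = R × C = 12.0 × 63 mL/cmH2O = 12.0 × 0.063 L/cmH2O = 0.756 s.
Passive exhalation: V(t)/V₀ = e^(−t/τ) = e^(−0.70/0.756) = 0.3962.
Fraction exhaled = 1 − 0.3962 = 0.6038 → 60.38%.

60.4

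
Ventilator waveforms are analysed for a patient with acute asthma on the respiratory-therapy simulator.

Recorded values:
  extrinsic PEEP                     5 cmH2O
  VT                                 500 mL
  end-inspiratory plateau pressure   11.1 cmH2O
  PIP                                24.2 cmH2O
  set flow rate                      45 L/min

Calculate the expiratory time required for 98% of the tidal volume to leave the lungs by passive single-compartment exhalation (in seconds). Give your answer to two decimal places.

5.60

Flow: 45 L/min ÷ 60 = 0.75 L/s.
R = (PIP − Pplat)/V̇ = (24.2 − 11.1) / 0.75 = 13.1/0.75 = 17.467 cmH2O·s/L.
C = Vt/(Pplat − PEEP) = 500.0 / (11.1 − 5) = 500.0/6.1 = 81.967 mL/cmH2O.
τ = R × C = 17.467 × 0.08197 L/cmH2O = 1.432 s.
t = −τ·ln(1 − 0.98) = −1.432·ln(0.02) = 5.602 s.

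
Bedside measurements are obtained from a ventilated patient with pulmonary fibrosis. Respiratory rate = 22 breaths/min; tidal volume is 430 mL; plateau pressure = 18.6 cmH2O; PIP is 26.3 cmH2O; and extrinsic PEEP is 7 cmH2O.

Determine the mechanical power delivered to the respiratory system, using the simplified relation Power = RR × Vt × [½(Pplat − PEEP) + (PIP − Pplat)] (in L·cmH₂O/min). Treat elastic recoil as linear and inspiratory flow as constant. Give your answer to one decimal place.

Per-breath work = Vt × [½(Pplat−PEEP) + (PIP−Pplat)] = 0.430 × [0.5×11.6 + 7.7] = 0.430 × 13.5 = 5.805 L·cmH2O.
Power = 22 × 5.805 = 127.71 L·cmH2O/min.

127.7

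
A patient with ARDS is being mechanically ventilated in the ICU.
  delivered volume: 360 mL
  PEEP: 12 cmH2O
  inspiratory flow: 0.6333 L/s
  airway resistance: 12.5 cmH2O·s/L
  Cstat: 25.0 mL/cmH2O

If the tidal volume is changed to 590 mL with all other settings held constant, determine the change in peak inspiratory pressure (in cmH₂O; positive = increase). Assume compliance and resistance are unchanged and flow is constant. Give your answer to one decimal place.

9.2

PIP = Vt/C + R·V̇ + PEEP (constant-flow equation of motion).
Only the elastic term changes: ΔPIP = ΔVt / C = (590 − 360) / 25.0 = 9.2 cmH2O.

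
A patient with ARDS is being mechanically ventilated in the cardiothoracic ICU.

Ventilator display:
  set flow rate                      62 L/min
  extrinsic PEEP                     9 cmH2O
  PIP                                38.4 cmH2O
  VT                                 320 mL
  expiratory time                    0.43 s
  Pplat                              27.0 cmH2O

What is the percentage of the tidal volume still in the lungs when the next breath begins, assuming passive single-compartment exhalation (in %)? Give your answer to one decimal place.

11.2

Flow: 62 L/min ÷ 60 = 1.0333 L/s.
R = (PIP − Pplat)/V̇ = (38.4 − 27.0) / 1.0333 = 11.4/1.0333 = 11.033 cmH2O·s/L.
C = Vt/(Pplat − PEEP) = 320.0 / (27.0 − 9) = 320.0/18.0 = 17.778 mL/cmH2O.
τ = R × C = 11.033 × 0.01778 L/cmH2O = 0.1962 s.
Fraction remaining at end-expiration = e^(−Te/τ) = e^(−0.43/0.1962) = 0.1117 → 11.17%.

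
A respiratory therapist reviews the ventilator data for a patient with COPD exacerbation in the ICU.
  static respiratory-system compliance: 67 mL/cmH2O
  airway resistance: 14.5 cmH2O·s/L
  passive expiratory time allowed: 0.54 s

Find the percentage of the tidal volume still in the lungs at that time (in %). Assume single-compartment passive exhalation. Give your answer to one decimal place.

57.4

τ = R × C = 14.5 × 67 mL/cmH2O = 14.5 × 0.067 L/cmH2O = 0.9715 s.
Passive exhalation: V(t)/V₀ = e^(−t/τ) = e^(−0.54/0.9715) = 0.5736.
Fraction remaining = 0.5736 → 57.36%.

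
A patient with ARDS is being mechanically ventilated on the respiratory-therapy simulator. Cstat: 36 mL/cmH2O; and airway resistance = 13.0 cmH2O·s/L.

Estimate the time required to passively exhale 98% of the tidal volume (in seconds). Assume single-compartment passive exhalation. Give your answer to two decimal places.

τ = R × C = 13.0 × 36 mL/cmH2O = 13.0 × 0.036 L/cmH2O = 0.468 s.
Exhaled fraction f = 1 − e^(−t/τ) → t = −τ·ln(1 − f) = −0.468·ln(0.02) = 1.831 s.

1.83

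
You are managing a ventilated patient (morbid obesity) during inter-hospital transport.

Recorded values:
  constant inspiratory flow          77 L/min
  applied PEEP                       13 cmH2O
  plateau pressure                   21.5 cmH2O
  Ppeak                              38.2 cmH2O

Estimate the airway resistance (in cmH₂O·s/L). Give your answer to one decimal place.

Flow: 77 L/min ÷ 60 = 1.2833 L/s.
Raw = (PIP − Pplat) / flow = (38.2 − 21.5) / 1.2833 = 16.7 / 1.2833 = 13.013 cmH2O·s/L.

13.0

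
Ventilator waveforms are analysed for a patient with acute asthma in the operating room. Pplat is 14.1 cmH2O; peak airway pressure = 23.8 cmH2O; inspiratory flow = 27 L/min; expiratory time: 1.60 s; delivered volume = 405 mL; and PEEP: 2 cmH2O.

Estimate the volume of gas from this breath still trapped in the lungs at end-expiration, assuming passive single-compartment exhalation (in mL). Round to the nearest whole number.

44

Flow: 27 L/min ÷ 60 = 0.45 L/s.
R = (PIP − Pplat)/V̇ = (23.8 − 14.1) / 0.45 = 9.7/0.45 = 21.556 cmH2O·s/L.
C = Vt/(Pplat − PEEP) = 405.0 / (14.1 − 2) = 405.0/12.1 = 33.471 mL/cmH2O.
τ = R × C = 21.556 × 0.03347 L/cmH2O = 0.7215 s.
Fraction remaining = e^(−Te/τ) = e^(−1.60/0.7215) = 0.1089.
Trapped volume = 405.0 × 0.1089 = 44.105 mL.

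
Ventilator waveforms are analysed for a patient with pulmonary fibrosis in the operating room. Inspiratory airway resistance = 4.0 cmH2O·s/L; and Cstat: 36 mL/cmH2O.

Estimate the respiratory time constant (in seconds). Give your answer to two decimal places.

0.14

τ = R × C = 4.0 × 36 mL/cmH2O = 4.0 × 0.036 L/cmH2O = 0.144 s.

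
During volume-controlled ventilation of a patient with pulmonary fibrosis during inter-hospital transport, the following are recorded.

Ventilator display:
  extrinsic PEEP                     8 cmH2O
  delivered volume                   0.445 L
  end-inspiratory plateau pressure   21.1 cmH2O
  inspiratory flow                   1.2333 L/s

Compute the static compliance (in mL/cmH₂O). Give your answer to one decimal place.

Cstat = Vt / (Pplat − PEEP) = 445 / (21.1 − 8) = 445 / 13.1 = 33.969 mL/cmH2O.

34.0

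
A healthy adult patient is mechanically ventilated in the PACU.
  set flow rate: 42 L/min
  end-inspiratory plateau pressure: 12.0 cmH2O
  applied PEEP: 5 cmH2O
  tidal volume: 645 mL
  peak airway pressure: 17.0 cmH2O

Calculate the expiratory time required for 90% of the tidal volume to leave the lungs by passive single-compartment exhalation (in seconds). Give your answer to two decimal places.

Flow: 42 L/min ÷ 60 = 0.7 L/s.
R = (PIP − Pplat)/V̇ = (17.0 − 12.0) / 0.7 = 5.0/0.7 = 7.143 cmH2O·s/L.
C = Vt/(Pplat − PEEP) = 645.0 / (12.0 − 5) = 645.0/7.0 = 92.143 mL/cmH2O.
τ = R × C = 7.143 × 0.09214 L/cmH2O = 0.6582 s.
t = −τ·ln(1 − 0.90) = −0.6582·ln(0.1) = 1.516 s.

1.52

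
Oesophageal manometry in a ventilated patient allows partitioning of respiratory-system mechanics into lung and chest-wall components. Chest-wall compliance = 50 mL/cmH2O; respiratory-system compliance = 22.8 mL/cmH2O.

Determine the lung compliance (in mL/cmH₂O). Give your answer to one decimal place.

41.9

1/CL = 1/Crs − 1/Ccw.
1/CL = 1/22.8 − 1/50 = 0.02386.
CL = 41.911 mL/cmH2O.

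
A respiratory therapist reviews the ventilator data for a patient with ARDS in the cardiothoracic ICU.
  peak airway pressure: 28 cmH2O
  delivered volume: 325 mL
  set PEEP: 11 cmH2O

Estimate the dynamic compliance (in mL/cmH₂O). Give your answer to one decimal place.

Dynamic compliance = Vt / (PIP − PEEP) = 325 / (28 − 11) = 325 / 17.0 = 19.118 mL/cmH2O.

19.1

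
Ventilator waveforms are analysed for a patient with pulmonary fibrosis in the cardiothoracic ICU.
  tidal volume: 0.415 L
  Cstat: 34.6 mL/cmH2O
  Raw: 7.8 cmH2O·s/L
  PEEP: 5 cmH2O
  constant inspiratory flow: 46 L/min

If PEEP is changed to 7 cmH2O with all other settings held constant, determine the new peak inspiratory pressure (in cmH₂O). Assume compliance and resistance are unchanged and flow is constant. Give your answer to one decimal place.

25.0

Flow: 46 L/min ÷ 60 = 0.7667 L/s.
PIP = Vt/C + R·V̇ + PEEP (constant-flow equation of motion).
Only the baseline term changes: ΔPIP = ΔPEEP = 7 − 5 = 2.0 cmH2O.
Original PIP = 415/34.6 + 7.8×0.7667 + 5 = 22.974 cmH2O; new PIP = 22.974 + (2.0) = 24.974 cmH2O.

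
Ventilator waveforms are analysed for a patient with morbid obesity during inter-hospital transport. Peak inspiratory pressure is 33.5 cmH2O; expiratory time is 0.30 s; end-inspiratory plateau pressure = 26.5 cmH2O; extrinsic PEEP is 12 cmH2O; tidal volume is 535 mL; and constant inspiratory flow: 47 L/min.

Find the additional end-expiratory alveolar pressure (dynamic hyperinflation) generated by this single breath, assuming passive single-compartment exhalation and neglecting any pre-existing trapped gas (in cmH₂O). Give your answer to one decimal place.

Flow: 47 L/min ÷ 60 = 0.7833 L/s.
R = (PIP − Pplat)/V̇ = (33.5 − 26.5) / 0.7833 = 7.0/0.7833 = 8.937 cmH2O·s/L.
C = Vt/(Pplat − PEEP) = 535.0 / (26.5 − 12) = 535.0/14.5 = 36.897 mL/cmH2O.
τ = R × C = 8.937 × 0.0369 L/cmH2O = 0.3298 s.
Fraction remaining = e^(−Te/τ) = e^(−0.30/0.3298) = 0.4027; trapped volume = 535.0 × 0.4027 = 215.44 mL.
Additional alveolar pressure from trapping ≈ V_trapped / C = 215.44 / 36.897 = 5.839 cmH2O.

5.8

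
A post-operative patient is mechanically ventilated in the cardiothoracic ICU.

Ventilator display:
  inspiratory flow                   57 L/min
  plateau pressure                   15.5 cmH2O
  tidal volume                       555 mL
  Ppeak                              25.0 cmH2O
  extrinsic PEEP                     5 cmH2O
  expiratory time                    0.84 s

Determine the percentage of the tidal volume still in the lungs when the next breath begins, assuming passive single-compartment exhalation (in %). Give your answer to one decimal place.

20.4

Flow: 57 L/min ÷ 60 = 0.95 L/s.
R = (PIP − Pplat)/V̇ = (25.0 − 15.5) / 0.95 = 9.5/0.95 = 10.0 cmH2O·s/L.
C = Vt/(Pplat − PEEP) = 555.0 / (15.5 − 5) = 555.0/10.5 = 52.857 mL/cmH2O.
τ = R × C = 10.0 × 0.05286 L/cmH2O = 0.5286 s.
Fraction remaining at end-expiration = e^(−Te/τ) = e^(−0.84/0.5286) = 0.2041 → 20.41%.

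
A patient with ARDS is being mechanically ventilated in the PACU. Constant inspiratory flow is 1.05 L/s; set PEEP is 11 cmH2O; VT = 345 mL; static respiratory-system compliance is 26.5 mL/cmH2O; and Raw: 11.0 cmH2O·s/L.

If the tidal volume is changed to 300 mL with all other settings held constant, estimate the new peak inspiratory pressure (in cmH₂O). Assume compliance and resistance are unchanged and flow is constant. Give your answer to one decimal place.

PIP = Vt/C + R·V̇ + PEEP (constant-flow equation of motion).
Only the elastic term changes: ΔPIP = ΔVt / C = (300 − 345) / 26.5 = -1.698 cmH2O.
Original PIP = 345/26.5 + 11.0×1.05 + 11 = 35.569 cmH2O; new PIP = 35.569 + (-1.698) = 33.871 cmH2O.

33.9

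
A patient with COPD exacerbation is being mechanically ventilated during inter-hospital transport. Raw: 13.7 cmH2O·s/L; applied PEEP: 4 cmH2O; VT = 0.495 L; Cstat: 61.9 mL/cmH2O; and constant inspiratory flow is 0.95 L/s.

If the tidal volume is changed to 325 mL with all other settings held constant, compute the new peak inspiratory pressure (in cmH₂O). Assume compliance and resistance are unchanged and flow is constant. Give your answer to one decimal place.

22.3

PIP = Vt/C + R·V̇ + PEEP (constant-flow equation of motion).
Only the elastic term changes: ΔPIP = ΔVt / C = (325 − 495) / 61.9 = -2.746 cmH2O.
Original PIP = 495/61.9 + 13.7×0.95 + 4 = 25.012 cmH2O; new PIP = 25.012 + (-2.746) = 22.266 cmH2O.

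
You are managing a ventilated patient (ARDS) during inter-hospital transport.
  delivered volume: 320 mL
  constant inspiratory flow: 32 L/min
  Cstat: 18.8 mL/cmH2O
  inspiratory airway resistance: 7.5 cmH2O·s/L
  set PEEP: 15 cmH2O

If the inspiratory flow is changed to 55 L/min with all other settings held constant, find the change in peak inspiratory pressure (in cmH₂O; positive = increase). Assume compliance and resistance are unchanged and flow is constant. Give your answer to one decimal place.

Flow: 32 L/min ÷ 60 = 0.5333 L/s.
New flow: 55 L/min ÷ 60 = 0.9167 L/s.
PIP = Vt/C + R·V̇ + PEEP (constant-flow equation of motion).
Only the resistive term changes: ΔPIP = R × ΔV̇ = 7.5 × (0.9167 − 0.5333) = 7.5 × 0.3834 = 2.876 cmH2O.

2.9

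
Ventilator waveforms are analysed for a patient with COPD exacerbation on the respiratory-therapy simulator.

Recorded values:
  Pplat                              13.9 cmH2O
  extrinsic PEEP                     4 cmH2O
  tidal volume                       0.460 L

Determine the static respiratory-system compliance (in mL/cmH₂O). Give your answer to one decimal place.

Cstat = Vt / (Pplat − PEEP) = 460 / (13.9 − 4) = 460 / 9.9 = 46.465 mL/cmH2O.

46.5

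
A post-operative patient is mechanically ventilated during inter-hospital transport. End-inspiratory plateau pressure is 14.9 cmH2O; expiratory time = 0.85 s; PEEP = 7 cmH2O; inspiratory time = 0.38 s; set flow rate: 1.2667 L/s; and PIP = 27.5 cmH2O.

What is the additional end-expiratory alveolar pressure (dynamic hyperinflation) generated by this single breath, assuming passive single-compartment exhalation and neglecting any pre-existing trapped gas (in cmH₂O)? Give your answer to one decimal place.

1.9

Vt = flow × Ti = 1.2667 L/s × 0.38 s × 1000 mL/L = 481.35 mL.
R = (PIP − Pplat)/V̇ = (27.5 − 14.9) / 1.2667 = 12.6/1.2667 = 9.947 cmH2O·s/L.
C = Vt/(Pplat − PEEP) = 481.35 / (14.9 − 7) = 481.35/7.9 = 60.93 mL/cmH2O.
τ = R × C = 9.947 × 0.06093 L/cmH2O = 0.6061 s.
Fraction remaining = e^(−Te/τ) = e^(−0.85/0.6061) = 0.246; trapped volume = 481.35 × 0.246 = 118.41 mL.
Additional alveolar pressure from trapping ≈ V_trapped / C = 118.41 / 60.93 = 1.943 cmH2O.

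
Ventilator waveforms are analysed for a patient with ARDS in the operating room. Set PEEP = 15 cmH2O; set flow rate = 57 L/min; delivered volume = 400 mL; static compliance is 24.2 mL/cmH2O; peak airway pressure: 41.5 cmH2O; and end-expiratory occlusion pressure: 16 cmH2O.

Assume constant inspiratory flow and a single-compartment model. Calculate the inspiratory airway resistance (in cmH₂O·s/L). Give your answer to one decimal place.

9.4

Flow: 57 L/min ÷ 60 = 0.95 L/s.
Total PEEP = 16 cmH2O (set 15 + intrinsic 1); this is the baseline alveolar pressure.
Equation of motion (constant flow): PIP = Vt/C + R·V̇ + PEEP.
R·V̇ = PIP − Vt/C − PEEP = 41.5 − 400/24.2 − 16 = 41.5 − 16.529 − 16 = 8.971 cmH2O.
R = 8.971 / 0.95 = 9.443 cmH2O·s/L.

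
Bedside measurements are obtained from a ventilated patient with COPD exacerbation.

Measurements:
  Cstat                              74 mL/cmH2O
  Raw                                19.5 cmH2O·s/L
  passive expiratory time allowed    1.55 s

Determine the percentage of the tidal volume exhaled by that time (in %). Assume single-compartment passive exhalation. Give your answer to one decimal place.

τ = R × C = 19.5 × 74 mL/cmH2O = 19.5 × 0.074 L/cmH2O = 1.443 s.
Passive exhalation: V(t)/V₀ = e^(−t/τ) = e^(−1.55/1.443) = 0.3416.
Fraction exhaled = 1 − 0.3416 = 0.6584 → 65.84%.

65.8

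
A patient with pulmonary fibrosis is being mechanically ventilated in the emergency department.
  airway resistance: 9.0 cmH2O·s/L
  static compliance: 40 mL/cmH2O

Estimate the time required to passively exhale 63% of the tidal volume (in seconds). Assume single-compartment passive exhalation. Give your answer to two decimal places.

τ = R × C = 9.0 × 40 mL/cmH2O = 9.0 × 0.040 L/cmH2O = 0.36 s.
Exhaled fraction f = 1 − e^(−t/τ) → t = −τ·ln(1 − f) = −0.36·ln(0.37) = 0.3579 s.

0.36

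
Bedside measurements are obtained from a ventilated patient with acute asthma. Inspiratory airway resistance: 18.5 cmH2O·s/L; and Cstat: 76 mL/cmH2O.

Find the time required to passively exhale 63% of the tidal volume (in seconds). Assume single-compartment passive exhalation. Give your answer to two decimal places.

1.40

τ = R × C = 18.5 × 76 mL/cmH2O = 18.5 × 0.076 L/cmH2O = 1.406 s.
Exhaled fraction f = 1 − e^(−t/τ) → t = −τ·ln(1 − f) = −1.406·ln(0.37) = 1.398 s.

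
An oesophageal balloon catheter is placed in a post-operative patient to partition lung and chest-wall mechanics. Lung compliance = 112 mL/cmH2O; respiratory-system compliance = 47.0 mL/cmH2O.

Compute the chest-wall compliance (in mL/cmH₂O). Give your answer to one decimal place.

81.0

1/Ccw = 1/Crs − 1/CL.
1/Ccw = 1/47.0 − 1/112 = 0.01235.
Ccw = 80.972 mL/cmH2O.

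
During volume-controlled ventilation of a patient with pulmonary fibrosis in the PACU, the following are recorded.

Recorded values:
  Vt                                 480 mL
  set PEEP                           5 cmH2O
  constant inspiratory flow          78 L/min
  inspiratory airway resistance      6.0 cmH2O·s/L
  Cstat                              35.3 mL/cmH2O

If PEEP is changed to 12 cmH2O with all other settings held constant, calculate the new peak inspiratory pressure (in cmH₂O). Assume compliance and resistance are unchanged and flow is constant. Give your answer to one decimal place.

Flow: 78 L/min ÷ 60 = 1.3 L/s.
PIP = Vt/C + R·V̇ + PEEP (constant-flow equation of motion).
Only the baseline term changes: ΔPIP = ΔPEEP = 12 − 5 = 7.0 cmH2O.
Original PIP = 480/35.3 + 6.0×1.3 + 5 = 26.398 cmH2O; new PIP = 26.398 + (7.0) = 33.398 cmH2O.

33.4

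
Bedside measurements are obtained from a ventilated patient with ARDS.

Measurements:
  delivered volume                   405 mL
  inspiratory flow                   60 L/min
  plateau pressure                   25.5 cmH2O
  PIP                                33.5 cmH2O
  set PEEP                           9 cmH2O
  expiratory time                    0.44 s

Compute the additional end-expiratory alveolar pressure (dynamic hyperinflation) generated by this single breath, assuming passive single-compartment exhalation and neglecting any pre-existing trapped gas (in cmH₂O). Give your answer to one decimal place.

Flow: 60 L/min ÷ 60 = 1 L/s.
R = (PIP − Pplat)/V̇ = (33.5 − 25.5) / 1 = 8.0/1 = 8.0 cmH2O·s/L.
C = Vt/(Pplat − PEEP) = 405.0 / (25.5 − 9) = 405.0/16.5 = 24.545 mL/cmH2O.
τ = R × C = 8.0 × 0.02455 L/cmH2O = 0.1964 s.
Fraction remaining = e^(−Te/τ) = e^(−0.44/0.1964) = 0.1064; trapped volume = 405.0 × 0.1064 = 43.092 mL.
Additional alveolar pressure from trapping ≈ V_trapped / C = 43.092 / 24.545 = 1.756 cmH2O.

1.8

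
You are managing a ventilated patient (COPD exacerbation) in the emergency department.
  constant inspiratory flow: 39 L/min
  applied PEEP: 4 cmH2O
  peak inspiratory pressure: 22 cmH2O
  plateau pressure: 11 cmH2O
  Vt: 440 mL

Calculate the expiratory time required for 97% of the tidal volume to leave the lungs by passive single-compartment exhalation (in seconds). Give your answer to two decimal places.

Flow: 39 L/min ÷ 60 = 0.65 L/s.
R = (PIP − Pplat)/V̇ = (22 − 11) / 0.65 = 11.0/0.65 = 16.923 cmH2O·s/L.
C = Vt/(Pplat − PEEP) = 440.0 / (11 − 4) = 440.0/7.0 = 62.857 mL/cmH2O.
τ = R × C = 16.923 × 0.06286 L/cmH2O = 1.064 s.
t = −τ·ln(1 − 0.97) = −1.064·ln(0.03) = 3.731 s.

3.73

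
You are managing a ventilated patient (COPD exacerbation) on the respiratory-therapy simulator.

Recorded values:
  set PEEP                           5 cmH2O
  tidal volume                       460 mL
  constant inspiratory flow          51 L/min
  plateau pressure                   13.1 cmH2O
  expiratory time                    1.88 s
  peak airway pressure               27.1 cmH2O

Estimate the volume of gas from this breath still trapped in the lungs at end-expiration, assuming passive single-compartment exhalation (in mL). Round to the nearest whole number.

Flow: 51 L/min ÷ 60 = 0.85 L/s.
R = (PIP − Pplat)/V̇ = (27.1 − 13.1) / 0.85 = 14.0/0.85 = 16.471 cmH2O·s/L.
C = Vt/(Pplat − PEEP) = 460.0 / (13.1 − 5) = 460.0/8.1 = 56.79 mL/cmH2O.
τ = R × C = 16.471 × 0.05679 L/cmH2O = 0.9354 s.
Fraction remaining = e^(−Te/τ) = e^(−1.88/0.9354) = 0.134.
Trapped volume = 460.0 × 0.134 = 61.64 mL.

62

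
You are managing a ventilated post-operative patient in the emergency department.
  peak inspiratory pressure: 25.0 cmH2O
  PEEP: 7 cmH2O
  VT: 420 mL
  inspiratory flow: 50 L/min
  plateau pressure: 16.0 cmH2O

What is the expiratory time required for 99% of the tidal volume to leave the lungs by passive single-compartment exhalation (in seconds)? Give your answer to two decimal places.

2.32

Flow: 50 L/min ÷ 60 = 0.8333 L/s.
R = (PIP − Pplat)/V̇ = (25.0 − 16.0) / 0.8333 = 9.0/0.8333 = 10.8 cmH2O·s/L.
C = Vt/(Pplat − PEEP) = 420.0 / (16.0 − 7) = 420.0/9.0 = 46.667 mL/cmH2O.
τ = R × C = 10.8 × 0.04667 L/cmH2O = 0.504 s.
t = −τ·ln(1 − 0.99) = −0.504·ln(0.01) = 2.321 s.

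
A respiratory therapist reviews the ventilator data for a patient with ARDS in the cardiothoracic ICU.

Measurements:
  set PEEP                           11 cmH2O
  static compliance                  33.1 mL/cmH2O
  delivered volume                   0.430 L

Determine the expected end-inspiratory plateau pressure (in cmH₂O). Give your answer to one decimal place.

24.0

Pplat = PEEP + Vt / Cstat = 11 + 430 / 33.1 = 11 + 12.991 = 23.991 cmH2O.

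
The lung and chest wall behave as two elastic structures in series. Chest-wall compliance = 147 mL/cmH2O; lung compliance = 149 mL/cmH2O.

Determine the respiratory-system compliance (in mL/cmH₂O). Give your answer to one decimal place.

74.0

Lung and chest wall are elastances in series: 1/Crs = 1/CL + 1/Ccw.
1/Crs = 1/149 + 1/147 = 0.01351.
Crs = 74.019 mL/cmH2O.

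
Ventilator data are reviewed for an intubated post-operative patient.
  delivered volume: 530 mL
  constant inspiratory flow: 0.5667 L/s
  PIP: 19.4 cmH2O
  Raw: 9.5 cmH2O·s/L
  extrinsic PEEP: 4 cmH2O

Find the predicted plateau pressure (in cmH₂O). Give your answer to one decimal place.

Pplat = PIP − Raw × flow = 19.4 − 9.5 × 0.5667 = 19.4 − 5.384 = 14.016 cmH2O.

14.0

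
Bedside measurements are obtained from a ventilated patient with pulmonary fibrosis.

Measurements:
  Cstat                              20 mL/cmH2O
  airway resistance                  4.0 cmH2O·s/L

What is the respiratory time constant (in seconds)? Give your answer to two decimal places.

τ = R × C = 4.0 × 20 mL/cmH2O = 4.0 × 0.020 L/cmH2O = 0.08 s.

0.08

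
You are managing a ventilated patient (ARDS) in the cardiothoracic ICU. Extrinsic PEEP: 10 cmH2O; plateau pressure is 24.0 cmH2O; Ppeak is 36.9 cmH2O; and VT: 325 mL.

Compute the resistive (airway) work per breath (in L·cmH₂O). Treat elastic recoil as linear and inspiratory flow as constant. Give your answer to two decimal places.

With constant inspiratory flow the resistive pressure is constant at PIP − Pplat = 36.9 − 24.0 = 12.9 cmH2O, so resistive work = 12.9 × 0.325 = 4.193 L·cmH2O.

4.19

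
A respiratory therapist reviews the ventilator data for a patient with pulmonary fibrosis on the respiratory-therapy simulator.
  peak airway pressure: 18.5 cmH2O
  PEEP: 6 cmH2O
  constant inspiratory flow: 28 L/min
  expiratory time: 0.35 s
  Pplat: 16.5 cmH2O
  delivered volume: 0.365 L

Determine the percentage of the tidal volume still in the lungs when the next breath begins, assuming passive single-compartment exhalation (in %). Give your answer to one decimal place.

Flow: 28 L/min ÷ 60 = 0.4667 L/s.
R = (PIP − Pplat)/V̇ = (18.5 − 16.5) / 0.4667 = 2.0/0.4667 = 4.285 cmH2O·s/L.
C = Vt/(Pplat − PEEP) = 365.0 / (16.5 − 6) = 365.0/10.5 = 34.762 mL/cmH2O.
τ = R × C = 4.285 × 0.03476 L/cmH2O = 0.1489 s.
Fraction remaining at end-expiration = e^(−Te/τ) = e^(−0.35/0.1489) = 0.09531 → 9.531%.

9.5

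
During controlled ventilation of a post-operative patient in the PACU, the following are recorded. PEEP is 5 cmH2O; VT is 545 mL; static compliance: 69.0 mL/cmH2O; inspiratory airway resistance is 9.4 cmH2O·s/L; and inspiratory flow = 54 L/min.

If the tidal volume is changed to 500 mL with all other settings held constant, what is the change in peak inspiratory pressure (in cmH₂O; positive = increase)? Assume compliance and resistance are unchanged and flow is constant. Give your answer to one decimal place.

PIP = Vt/C + R·V̇ + PEEP (constant-flow equation of motion).
Only the elastic term changes: ΔPIP = ΔVt / C = (500 − 545) / 69.0 = -0.6522 cmH2O.

-0.7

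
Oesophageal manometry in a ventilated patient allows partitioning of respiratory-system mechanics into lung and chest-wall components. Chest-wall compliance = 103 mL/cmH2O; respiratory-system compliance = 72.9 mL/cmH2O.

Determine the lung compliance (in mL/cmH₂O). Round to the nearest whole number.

249

1/CL = 1/Crs − 1/Ccw.
1/CL = 1/72.9 − 1/103 = 0.004009.
CL = 249.44 mL/cmH2O.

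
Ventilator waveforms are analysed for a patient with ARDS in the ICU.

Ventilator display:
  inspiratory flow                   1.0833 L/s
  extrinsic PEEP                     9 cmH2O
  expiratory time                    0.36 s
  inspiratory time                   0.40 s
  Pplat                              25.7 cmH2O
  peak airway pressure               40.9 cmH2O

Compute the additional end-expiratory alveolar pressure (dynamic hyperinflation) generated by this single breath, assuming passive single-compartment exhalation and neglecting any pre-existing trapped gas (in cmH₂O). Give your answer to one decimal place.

Vt = flow × Ti = 1.0833 L/s × 0.40 s × 1000 mL/L = 433.32 mL.
R = (PIP − Pplat)/V̇ = (40.9 − 25.7) / 1.0833 = 15.2/1.0833 = 14.031 cmH2O·s/L.
C = Vt/(Pplat − PEEP) = 433.32 / (25.7 − 9) = 433.32/16.7 = 25.947 mL/cmH2O.
τ = R × C = 14.031 × 0.02595 L/cmH2O = 0.3641 s.
Fraction remaining = e^(−Te/τ) = e^(−0.36/0.3641) = 0.372; trapped volume = 433.32 × 0.372 = 161.2 mL.
Additional alveolar pressure from trapping ≈ V_trapped / C = 161.2 / 25.947 = 6.213 cmH2O.

6.2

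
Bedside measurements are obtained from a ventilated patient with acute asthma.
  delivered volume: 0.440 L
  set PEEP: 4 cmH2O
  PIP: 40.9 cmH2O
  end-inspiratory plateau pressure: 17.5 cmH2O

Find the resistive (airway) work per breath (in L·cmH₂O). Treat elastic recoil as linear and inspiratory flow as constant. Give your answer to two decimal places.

10.30

With constant inspiratory flow the resistive pressure is constant at PIP − Pplat = 40.9 − 17.5 = 23.4 cmH2O, so resistive work = 23.4 × 0.440 = 10.296 L·cmH2O.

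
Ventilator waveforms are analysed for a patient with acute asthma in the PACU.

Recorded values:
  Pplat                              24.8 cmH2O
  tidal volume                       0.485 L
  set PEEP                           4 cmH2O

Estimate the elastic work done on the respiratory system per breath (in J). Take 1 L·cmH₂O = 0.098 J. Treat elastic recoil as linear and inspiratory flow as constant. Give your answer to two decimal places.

0.49

Elastic work ≈ ½ × (Pplat − PEEP) × Vt = 0.5 × (24.8 − 4) × 0.485 L = 0.5 × 20.8 × 0.485 = 5.044 L·cmH2O.
× 0.098 J/(L·cmH2O) → 0.4943 J.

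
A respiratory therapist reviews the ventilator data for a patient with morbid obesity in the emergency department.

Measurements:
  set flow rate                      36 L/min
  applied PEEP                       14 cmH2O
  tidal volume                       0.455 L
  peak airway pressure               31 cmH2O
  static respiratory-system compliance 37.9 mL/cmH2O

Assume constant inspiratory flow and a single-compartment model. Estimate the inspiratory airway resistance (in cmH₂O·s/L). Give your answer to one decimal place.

8.3

Flow: 36 L/min ÷ 60 = 0.6 L/s.
Equation of motion (constant flow): PIP = Vt/C + R·V̇ + PEEP.
R·V̇ = PIP − Vt/C − PEEP = 31 − 455/37.9 − 14 = 31 − 12.005 − 14 = 4.995 cmH2O.
R = 4.995 / 0.6 = 8.325 cmH2O·s/L.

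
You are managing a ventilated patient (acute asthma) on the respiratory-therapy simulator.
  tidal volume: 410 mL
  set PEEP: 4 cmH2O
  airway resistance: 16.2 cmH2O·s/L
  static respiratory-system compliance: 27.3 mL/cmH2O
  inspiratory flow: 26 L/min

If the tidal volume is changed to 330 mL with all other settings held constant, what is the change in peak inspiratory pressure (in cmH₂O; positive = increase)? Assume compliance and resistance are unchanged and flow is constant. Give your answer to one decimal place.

PIP = Vt/C + R·V̇ + PEEP (constant-flow equation of motion).
Only the elastic term changes: ΔPIP = ΔVt / C = (330 − 410) / 27.3 = -2.93 cmH2O.

-2.9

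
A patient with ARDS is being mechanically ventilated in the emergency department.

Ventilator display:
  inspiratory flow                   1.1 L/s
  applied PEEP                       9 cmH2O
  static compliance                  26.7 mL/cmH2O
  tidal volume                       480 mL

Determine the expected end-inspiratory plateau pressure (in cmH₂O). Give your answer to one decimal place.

27.0

Pplat = PEEP + Vt / Cstat = 9 + 480 / 26.7 = 9 + 17.978 = 26.978 cmH2O.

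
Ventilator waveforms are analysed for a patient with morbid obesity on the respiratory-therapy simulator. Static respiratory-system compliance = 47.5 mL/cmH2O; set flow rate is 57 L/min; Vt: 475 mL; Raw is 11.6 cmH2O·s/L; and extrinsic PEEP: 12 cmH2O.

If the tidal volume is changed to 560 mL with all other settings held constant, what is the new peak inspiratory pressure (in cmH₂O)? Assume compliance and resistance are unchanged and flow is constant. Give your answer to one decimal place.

Flow: 57 L/min ÷ 60 = 0.95 L/s.
PIP = Vt/C + R·V̇ + PEEP (constant-flow equation of motion).
Only the elastic term changes: ΔPIP = ΔVt / C = (560 − 475) / 47.5 = 1.789 cmH2O.
Original PIP = 475/47.5 + 11.6×0.95 + 12 = 33.02 cmH2O; new PIP = 33.02 + (1.789) = 34.809 cmH2O.

34.8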